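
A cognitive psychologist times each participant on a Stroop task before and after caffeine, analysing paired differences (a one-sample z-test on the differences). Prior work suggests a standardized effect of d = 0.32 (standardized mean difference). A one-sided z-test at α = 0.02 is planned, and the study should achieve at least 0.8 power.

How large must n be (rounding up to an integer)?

n = 82

Set Φ(δ − 2.054) = 0.8; then δ − 2.054 = Φ⁻¹(0.8) = 0.842, giving δ = 2.895.
δ = d·√n ⇒ n = (δ/d)² = (2.895 / 0.32)² = 81.87.
Rounding up, n = 82.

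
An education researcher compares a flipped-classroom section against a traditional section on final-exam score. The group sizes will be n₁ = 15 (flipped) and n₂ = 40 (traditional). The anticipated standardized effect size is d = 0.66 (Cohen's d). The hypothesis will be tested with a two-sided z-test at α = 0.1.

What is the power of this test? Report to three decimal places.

Power ≈ 0.704

Noncentrality parameter: δ = d / √(1/n₁ + 1/n₂) = 0.66 / √(1/15 + 1/40) = 2.1799
Two-sided α = 0.1 → critical value z_{0.05} = 1.645.
Power = Φ(δ − 1.645) + Φ(−δ − 1.645) = Φ(0.535) + Φ(-3.825) = 0.7037 + 0.0001 = 0.7038.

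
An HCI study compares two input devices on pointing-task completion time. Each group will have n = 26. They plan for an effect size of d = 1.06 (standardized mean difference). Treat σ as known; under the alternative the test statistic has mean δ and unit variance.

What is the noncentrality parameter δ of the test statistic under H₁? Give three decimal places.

The noncentrality parameter scales effect size by the design's sample-size factor: δ = d·√(n/2) = 1.06 × √(26/2) = 3.8219

δ ≈ 3.822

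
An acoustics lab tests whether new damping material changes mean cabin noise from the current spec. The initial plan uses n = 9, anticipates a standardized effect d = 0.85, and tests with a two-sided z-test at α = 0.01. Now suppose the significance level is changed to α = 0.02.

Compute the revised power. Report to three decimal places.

δ = d·√n = 0.85 × √9 = 2.5500 (unchanged). New critical value: z_{0.01} = 2.326.
Revised power = Φ(δ − 2.326) + Φ(−δ − 2.326) = Φ(0.224) + Φ(-4.876) = 0.5885 + 0.0000 = 0.5885.

Power ≈ 0.588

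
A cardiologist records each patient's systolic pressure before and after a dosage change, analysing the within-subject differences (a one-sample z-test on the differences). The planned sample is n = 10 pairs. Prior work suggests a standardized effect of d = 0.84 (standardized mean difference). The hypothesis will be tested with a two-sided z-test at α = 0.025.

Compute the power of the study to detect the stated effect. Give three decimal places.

Power ≈ 0.661

Noncentrality parameter: δ = d·√n = 0.84 × √10 = 2.6563
Two-sided α = 0.025 → critical value z_{0.0125} = 2.241.
Power = Φ(δ − 2.241) + Φ(−δ − 2.241) = Φ(0.415) + Φ(-4.898) = 0.6609 + 0.0000 = 0.6609.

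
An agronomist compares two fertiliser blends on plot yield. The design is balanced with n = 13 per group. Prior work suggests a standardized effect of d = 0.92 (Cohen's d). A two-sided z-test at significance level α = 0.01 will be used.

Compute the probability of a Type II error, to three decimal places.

Noncentrality parameter: δ = d·√(n/2) = 0.92 × √(13/2) = 2.3455
Critical value for a two-sided test at α = 0.01: z_{α/2} = 2.576.
Power = Φ(δ − 2.576) + Φ(−δ − 2.576) = Φ(-0.230) + Φ(-4.921) = 0.4089 + 0.0000 = 0.4089.
Type II error: β = 1 − power = 1 − 0.4089 = 0.5911.

β ≈ 0.591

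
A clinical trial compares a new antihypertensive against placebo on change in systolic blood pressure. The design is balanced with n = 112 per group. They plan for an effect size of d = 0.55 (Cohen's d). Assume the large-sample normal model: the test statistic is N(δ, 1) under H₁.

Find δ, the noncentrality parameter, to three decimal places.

δ ≈ 4.116

δ = d·√(n/2) = 0.55 × √(112/2) = 4.1158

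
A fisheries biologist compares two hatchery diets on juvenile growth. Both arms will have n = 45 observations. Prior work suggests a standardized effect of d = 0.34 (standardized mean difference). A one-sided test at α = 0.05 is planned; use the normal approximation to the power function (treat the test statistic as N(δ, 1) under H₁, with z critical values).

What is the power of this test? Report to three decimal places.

Power ≈ 0.487

Noncentrality parameter: δ = d·√(n/2) = 0.34 × √(45/2) = 1.6128
One-sided α = 0.05 → critical value z_{0.05} = 1.645.
Power = Φ(δ − 1.645) = Φ(-0.032) = 0.4872.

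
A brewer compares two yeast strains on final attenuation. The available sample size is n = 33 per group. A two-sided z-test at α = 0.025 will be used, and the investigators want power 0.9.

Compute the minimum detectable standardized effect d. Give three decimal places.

Required noncentrality: δ = z_{0.0125} + z_{0.10} = 2.241 + 1.282 = 3.523.
(The second rejection-region term Φ(−δ − z_{α/2}) is negligible and dropped.)
δ = d·√(n/2) ⇒ d = δ/√(n/2) = 3.523/√(33/2) = 0.8673.

d ≈ 0.867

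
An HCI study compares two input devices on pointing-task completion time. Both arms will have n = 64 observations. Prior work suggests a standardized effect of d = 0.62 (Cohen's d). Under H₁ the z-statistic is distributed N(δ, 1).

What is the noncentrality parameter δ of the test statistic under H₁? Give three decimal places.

δ ≈ 3.507

The noncentrality parameter scales effect size by the design's sample-size factor: δ = d·√(n/2) = 0.62 × √(64/2) = 3.5072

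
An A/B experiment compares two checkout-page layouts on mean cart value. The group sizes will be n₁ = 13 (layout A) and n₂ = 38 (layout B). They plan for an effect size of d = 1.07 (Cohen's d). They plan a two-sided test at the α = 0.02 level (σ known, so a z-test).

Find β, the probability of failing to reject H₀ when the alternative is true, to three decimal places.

Noncentrality parameter: δ = d / √(1/n₁ + 1/n₂) = 1.07 / √(1/13 + 1/38) = 3.3301
Critical value for a two-sided test at α = 0.02: z_{α/2} = 2.326.
Power = Φ(δ − 2.326) + Φ(−δ − 2.326) = Φ(1.004) + Φ(-5.656) = 0.8423 + 0.0000 = 0.8423.
Type II error: β = 1 − power = 1 − 0.8423 = 0.1577.

β ≈ 0.158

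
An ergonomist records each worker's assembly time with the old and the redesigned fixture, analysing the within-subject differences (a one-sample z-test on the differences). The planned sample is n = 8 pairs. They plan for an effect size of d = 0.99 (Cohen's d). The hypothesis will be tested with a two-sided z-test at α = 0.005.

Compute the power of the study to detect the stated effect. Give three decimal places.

Power ≈ 0.497

Noncentrality parameter: δ = d·√n = 0.99 × √8 = 2.8001
Two-sided α = 0.005 → critical value z_{0.0025} = 2.807.
Power = Φ(δ − 2.807) + Φ(−δ − 2.807) = Φ(-0.007) + Φ(-5.607) = 0.4973 + 0.0000 = 0.4973.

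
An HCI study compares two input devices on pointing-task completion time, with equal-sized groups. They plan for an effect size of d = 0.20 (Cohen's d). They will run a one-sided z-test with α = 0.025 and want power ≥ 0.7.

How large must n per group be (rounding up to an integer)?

For power 0.7 need Φ(δ − z_{0.025}) = 0.7, so δ = z_{0.025} + z_{0.30} = 1.960 + 0.524 = 2.484.
δ = d·√(n/2) ⇒ n = 2(δ/d)² = 2 × (2.484 / 0.20)² = 308.60.
Rounding up, n = 309 per group.

n = 309 per group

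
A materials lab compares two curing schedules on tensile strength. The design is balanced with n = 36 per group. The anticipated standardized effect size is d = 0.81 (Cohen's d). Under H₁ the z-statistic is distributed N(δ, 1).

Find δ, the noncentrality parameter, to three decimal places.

δ ≈ 3.437

The noncentrality parameter scales effect size by the design's sample-size factor: δ = d·√(n/2) = 0.81 × √(36/2) = 3.4365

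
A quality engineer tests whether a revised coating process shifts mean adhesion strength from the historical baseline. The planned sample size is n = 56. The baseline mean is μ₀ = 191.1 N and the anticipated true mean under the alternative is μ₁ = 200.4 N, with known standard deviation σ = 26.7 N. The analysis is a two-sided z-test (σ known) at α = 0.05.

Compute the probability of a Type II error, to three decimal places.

β ≈ 0.259

Standardized effect: d = |μ₁ − μ₀| / σ = |200.4 − 191.1| / 26.7 = 0.3483
Noncentrality parameter: δ = d·√n = 0.3483 × √56 = 2.6065
Critical value for a two-sided test at α = 0.05: z_{α/2} = 1.960.
Power = Φ(δ − 1.960) + Φ(−δ − 1.960) = Φ(0.647) + Φ(-4.567) = 0.7410 + 0.0000 = 0.7411.
Type II error: β = 1 − power = 1 − 0.7411 = 0.2589.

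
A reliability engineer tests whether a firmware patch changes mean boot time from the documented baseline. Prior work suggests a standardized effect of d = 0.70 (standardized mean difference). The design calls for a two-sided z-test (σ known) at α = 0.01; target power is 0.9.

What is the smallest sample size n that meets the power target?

Set Φ(δ − 2.576) = 0.9; then δ − 2.576 = Φ⁻¹(0.9) = 1.282, giving δ = 3.857.
(Ignoring the negligible lower-tail rejection probability gives the usual closed-form inversion.)
δ = d·√n ⇒ n = (δ/d)² = (3.857 / 0.70)² = 30.37.
Rounding up, n = 31.

n = 31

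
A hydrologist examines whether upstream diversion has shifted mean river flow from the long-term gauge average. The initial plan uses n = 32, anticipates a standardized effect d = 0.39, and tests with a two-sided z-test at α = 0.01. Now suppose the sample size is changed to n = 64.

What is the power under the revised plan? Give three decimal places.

With n = 64: δ = d·√n = 0.39 × √64 = 3.1200. Critical value z_{0.005} = 2.576.
Revised power = Φ(δ − 2.576) + Φ(−δ − 2.576) = Φ(0.544) + Φ(-5.696) = 0.7068 + 0.0000 = 0.7068.

Power ≈ 0.707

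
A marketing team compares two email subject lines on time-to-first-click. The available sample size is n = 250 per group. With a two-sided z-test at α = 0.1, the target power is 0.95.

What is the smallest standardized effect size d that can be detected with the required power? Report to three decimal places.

d ≈ 0.294

Required noncentrality: δ = z_{0.05} + z_{0.05} = 1.645 + 1.645 = 3.290.
(Lower-tail contribution to power is negligible for δ > 0.)
δ = d·√(n/2) ⇒ d = δ/√(n/2) = 3.290/√(250/2) = 0.2942.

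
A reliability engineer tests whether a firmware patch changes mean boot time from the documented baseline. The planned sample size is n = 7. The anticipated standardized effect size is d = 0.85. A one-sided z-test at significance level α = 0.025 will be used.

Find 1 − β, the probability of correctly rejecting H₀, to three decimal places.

Power ≈ 0.614

Noncentrality parameter: δ = d·√n = 0.85 × √7 = 2.2489
One-sided α = 0.025 → critical value z_{0.025} = 1.960.
Power = Φ(δ − 1.960) = Φ(0.289) = 0.6137.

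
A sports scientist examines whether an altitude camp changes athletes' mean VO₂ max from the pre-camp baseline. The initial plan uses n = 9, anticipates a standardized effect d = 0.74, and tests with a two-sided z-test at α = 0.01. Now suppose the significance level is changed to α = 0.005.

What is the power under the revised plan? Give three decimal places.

Power ≈ 0.279

δ = d·√n = 0.74 × √9 = 2.2200 (unchanged). New critical value: z_{0.0025} = 2.807.
Revised power = Φ(δ − 2.807) + Φ(−δ − 2.807) = Φ(-0.587) + Φ(-5.027) = 0.2786 + 0.0000 = 0.2786.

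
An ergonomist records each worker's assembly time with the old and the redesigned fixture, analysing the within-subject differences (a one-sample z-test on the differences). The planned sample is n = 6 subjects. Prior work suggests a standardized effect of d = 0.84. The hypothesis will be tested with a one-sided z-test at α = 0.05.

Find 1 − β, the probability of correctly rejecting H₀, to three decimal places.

Noncentrality parameter: δ = d·√n = 0.84 × √6 = 2.0576
Critical value for a one-sided test at α = 0.05: z_α = 1.645.
Power = Φ(δ − 1.645) = Φ(0.413) = 0.6601.

Power ≈ 0.660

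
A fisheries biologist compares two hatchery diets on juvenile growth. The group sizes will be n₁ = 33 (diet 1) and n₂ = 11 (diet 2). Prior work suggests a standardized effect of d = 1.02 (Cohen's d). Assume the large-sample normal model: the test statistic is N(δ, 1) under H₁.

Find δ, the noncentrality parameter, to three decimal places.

δ = d / √(1/n₁ + 1/n₂) = 1.02 / √(1/33 + 1/11) = 2.9297

δ ≈ 2.930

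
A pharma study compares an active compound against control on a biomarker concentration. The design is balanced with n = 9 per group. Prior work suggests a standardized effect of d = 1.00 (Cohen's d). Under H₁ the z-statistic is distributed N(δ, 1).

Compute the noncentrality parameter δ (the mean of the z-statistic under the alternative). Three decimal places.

δ ≈ 2.121

The noncentrality parameter scales effect size by the design's sample-size factor: δ = d·√(n/2) = 1.00 × √(9/2) = 2.1213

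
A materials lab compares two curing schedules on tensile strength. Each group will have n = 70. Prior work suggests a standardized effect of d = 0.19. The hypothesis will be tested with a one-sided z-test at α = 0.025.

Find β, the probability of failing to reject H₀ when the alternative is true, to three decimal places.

Noncentrality parameter: λ = d·√(n/2) = 0.19 × √(70/2) = 1.1241
One-sided α = 0.025 → critical value z_{0.025} = 1.960.
Power = Φ(λ − 1.960) = Φ(-0.836) = 0.2016.
Type II error: β = 1 − power = 1 − 0.2016 = 0.7984.

β ≈ 0.798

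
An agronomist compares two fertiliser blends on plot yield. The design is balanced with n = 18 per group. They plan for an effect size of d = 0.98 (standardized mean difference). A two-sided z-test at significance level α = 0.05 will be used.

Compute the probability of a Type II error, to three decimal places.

β ≈ 0.164

Noncentrality parameter: δ = d·√(n/2) = 0.98 × √(18/2) = 2.9400
Two-sided α = 0.05 → critical value z_{0.025} = 1.960.
Power = Φ(δ − 1.960) + Φ(−δ − 1.960) = Φ(0.980) + Φ(-4.900) = 0.8365 + 0.0000 = 0.8365.
Type II error: β = 1 − power = 1 − 0.8365 = 0.1635.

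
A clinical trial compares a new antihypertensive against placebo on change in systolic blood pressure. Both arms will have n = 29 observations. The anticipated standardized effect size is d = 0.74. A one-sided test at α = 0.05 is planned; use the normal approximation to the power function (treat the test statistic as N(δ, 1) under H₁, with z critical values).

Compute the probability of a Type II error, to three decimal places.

Noncentrality parameter: δ = d·√(n/2) = 0.74 × √(29/2) = 2.8178
One-sided α = 0.05 → critical value z_{0.05} = 1.645.
Power = P(Z > 1.645 − δ) = Φ(1.173) = 0.8796.
Type II error: β = 1 − power = 1 − 0.8796 = 0.1204.

β ≈ 0.120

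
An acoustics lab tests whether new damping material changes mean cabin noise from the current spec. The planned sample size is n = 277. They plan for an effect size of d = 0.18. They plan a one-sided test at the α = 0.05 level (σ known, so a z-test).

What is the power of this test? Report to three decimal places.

Power ≈ 0.912

Noncentrality parameter: δ = d·√n = 0.18 × √277 = 2.9958
One-sided α = 0.05 → critical value z_{0.05} = 1.645.
Power = P(Z > 1.645 − δ) = Φ(1.351) = 0.9116.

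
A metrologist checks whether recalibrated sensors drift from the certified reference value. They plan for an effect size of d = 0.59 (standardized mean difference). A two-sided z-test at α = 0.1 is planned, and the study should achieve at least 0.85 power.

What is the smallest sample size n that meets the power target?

Set Φ(δ − 1.645) = 0.85; then δ − 1.645 = Φ⁻¹(0.85) = 1.036, giving δ = 2.681.
(For δ > 0 the lower-tail rejection region contributes negligibly to power, so the one-term inversion is standard.)
δ = d·√n ⇒ n = (δ/d)² = (2.681 / 0.59)² = 20.65.
Rounding up, n = 21.

n = 21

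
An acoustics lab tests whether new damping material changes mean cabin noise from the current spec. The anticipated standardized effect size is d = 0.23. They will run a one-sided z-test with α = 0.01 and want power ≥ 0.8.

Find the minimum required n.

Set Φ(δ − 2.326) = 0.8; then δ − 2.326 = Φ⁻¹(0.8) = 0.842, giving δ = 3.168.
δ = d·√n ⇒ n = (δ/d)² = (3.168 / 0.23)² = 189.72.
Rounding up, n = 190.

n = 190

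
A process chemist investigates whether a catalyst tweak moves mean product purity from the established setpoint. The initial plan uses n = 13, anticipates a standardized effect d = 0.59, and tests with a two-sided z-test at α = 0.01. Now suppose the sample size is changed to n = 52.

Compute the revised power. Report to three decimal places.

With n = 52: δ = d·√n = 0.59 × √52 = 4.2546. Critical value z_{0.005} = 2.576.
Revised power = Φ(δ − 2.576) + Φ(−δ − 2.576) = Φ(1.679) + Φ(-6.830) = 0.9534 + 0.0000 = 0.9534.

Power ≈ 0.953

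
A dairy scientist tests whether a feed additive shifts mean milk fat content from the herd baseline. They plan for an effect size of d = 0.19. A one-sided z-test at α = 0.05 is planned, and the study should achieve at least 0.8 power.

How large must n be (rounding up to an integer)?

Set Φ(δ − 1.645) = 0.8; then δ − 1.645 = Φ⁻¹(0.8) = 0.842, giving δ = 2.486.
δ = d·√n ⇒ n = (δ/d)² = (2.486 / 0.19)² = 171.26.
Round up to the next whole unit.

n = 172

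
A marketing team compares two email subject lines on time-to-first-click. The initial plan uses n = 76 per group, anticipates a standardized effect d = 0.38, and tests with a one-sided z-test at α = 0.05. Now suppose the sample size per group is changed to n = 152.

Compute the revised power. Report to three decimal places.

With n = 152 per group: δ = d·√(n/2) = 0.38 × √(152/2) = 3.3128. Critical value z_{0.05} = 1.645.
Revised power = Φ(δ − 1.645) = Φ(1.668) = 0.9523.

Power ≈ 0.952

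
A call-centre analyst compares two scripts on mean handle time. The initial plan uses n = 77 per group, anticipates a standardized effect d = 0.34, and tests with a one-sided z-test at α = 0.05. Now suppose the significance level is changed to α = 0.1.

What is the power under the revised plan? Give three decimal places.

Power ≈ 0.796

δ = d·√(n/2) = 0.34 × √(77/2) = 2.1096 (unchanged). New critical value: z_{0.1} = 1.282.
Revised power = Φ(δ − 1.282) = Φ(0.828) = 0.7962.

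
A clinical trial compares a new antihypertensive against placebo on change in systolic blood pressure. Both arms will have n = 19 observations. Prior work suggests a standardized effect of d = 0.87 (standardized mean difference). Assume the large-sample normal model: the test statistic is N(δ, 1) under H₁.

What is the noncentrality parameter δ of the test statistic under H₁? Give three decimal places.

The noncentrality parameter scales effect size by the design's sample-size factor: δ = d·√(n/2) = 0.87 × √(19/2) = 2.6815

δ ≈ 2.682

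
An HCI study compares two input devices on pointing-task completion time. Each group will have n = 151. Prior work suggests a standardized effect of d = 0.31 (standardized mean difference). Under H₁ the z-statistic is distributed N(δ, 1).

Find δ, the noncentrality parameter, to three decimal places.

δ ≈ 2.694

δ = d·√(n/2) = 0.31 × √(151/2) = 2.6936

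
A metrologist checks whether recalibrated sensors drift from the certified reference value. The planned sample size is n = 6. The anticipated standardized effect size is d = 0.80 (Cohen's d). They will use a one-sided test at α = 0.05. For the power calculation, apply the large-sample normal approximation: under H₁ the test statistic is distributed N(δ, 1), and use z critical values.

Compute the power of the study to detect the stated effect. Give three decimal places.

Noncentrality parameter: δ = d·√n = 0.80 × √6 = 1.9596
Critical value for a one-sided test at α = 0.05: z_α = 1.645.
Power = P(Z > 1.645 − δ) = Φ(0.315) = 0.6235.

Power ≈ 0.624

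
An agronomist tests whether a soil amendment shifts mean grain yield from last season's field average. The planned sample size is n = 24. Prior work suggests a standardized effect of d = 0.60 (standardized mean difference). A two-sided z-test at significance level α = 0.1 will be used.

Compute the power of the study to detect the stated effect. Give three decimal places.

Power ≈ 0.902

Noncentrality parameter: λ = d·√n = 0.60 × √24 = 2.9394
Critical value for a two-sided test at α = 0.1: z_{α/2} = 1.645.
Power = Φ(λ − 1.645) + Φ(−λ − 1.645) = Φ(1.295) + Φ(-4.584) = 0.9023 + 0.0000 = 0.9023.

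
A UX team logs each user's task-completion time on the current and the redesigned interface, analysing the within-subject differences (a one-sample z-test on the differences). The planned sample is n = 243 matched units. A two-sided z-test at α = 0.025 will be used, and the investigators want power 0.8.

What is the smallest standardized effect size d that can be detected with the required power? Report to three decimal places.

Required noncentrality: δ = z_{0.0125} + z_{0.20} = 2.241 + 0.842 = 3.083.
(The second rejection-region term Φ(−δ − z_{α/2}) is negligible and dropped.)
δ = d·√n ⇒ d = δ/√n = 3.083/√243 = 0.1978.

d ≈ 0.198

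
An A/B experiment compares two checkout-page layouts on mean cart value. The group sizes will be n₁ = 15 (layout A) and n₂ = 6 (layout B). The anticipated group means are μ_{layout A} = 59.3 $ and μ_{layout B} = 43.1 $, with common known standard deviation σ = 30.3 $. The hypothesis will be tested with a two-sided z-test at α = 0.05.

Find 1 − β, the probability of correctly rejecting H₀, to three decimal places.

Power ≈ 0.198

Standardized effect: d = |μ_{layout A} − μ_{layout B}| / σ = |59.3 − 43.1| / 30.3 = 0.5347
Noncentrality parameter: δ = d / √(1/n₁ + 1/n₂) = 0.5347 / √(1/15 + 1/6) = 1.1068
Critical value for a two-sided test at α = 0.05: z_{α/2} = 1.960.
Power = Φ(δ − 1.960) + Φ(−δ − 1.960) = Φ(-0.853) + Φ(-3.067) = 0.1968 + 0.0011 = 0.1979.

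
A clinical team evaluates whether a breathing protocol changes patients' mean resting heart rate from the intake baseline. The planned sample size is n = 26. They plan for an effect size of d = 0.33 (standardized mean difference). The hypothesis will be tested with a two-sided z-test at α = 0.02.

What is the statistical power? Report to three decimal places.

Noncentrality parameter: δ = d·√n = 0.33 × √26 = 1.6827
Two-sided α = 0.02 → critical value z_{0.01} = 2.326.
Power = Φ(δ − 2.326) + Φ(−δ − 2.326) = Φ(-0.644) + Φ(-4.009) = 0.2599 + 0.0000 = 0.2599.

Power ≈ 0.260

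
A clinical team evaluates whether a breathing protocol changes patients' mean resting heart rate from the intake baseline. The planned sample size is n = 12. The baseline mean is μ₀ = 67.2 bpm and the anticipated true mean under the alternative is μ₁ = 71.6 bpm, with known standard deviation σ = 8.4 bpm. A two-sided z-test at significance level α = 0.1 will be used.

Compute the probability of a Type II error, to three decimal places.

Standardized effect: d = |μ₁ − μ₀| / σ = |71.6 − 67.2| / 8.4 = 0.5238
Noncentrality parameter: δ = d·√n = 0.5238 × √12 = 1.8145
Two-sided α = 0.1 → critical value z_{0.05} = 1.645.
Power = Φ(δ − 1.645) + Φ(−δ − 1.645) = Φ(0.170) + Φ(-3.459) = 0.5674 + 0.0003 = 0.5676.
Type II error: β = 1 − power = 1 − 0.5676 = 0.4324.

β ≈ 0.432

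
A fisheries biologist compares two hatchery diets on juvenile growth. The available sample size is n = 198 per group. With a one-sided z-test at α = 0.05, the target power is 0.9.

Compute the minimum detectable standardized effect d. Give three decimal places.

Need Φ(δ − 1.645) = 0.9, so δ = 1.645 + 1.282 = 2.926.
δ = d·√(n/2) ⇒ d = δ/√(n/2) = 2.926/√(198/2) = 0.2941.

d ≈ 0.294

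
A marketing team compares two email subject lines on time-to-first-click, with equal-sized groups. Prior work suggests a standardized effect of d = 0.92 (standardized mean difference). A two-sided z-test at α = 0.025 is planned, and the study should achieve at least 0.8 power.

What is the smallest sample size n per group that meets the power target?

Set Φ(δ − 2.241) = 0.8; then δ − 2.241 = Φ⁻¹(0.8) = 0.842, giving δ = 3.083.
(For δ > 0 the lower-tail rejection region contributes negligibly to power, so the one-term inversion is standard.)
δ = d·√(n/2) ⇒ n = 2(δ/d)² = 2 × (3.083 / 0.92)² = 22.46.
Round up to the next whole unit.

n = 23 per group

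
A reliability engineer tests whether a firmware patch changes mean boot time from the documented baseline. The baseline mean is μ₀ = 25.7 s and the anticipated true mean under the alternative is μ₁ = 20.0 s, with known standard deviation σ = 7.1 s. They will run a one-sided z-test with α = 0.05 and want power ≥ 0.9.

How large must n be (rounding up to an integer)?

n = 14

Standardized effect: d = |μ₁ − μ₀| / σ = |20.0 − 25.7| / 7.1 = 0.8028
For power 0.9 need Φ(δ − z_{0.05}) = 0.9, so δ = z_{0.05} + z_{0.10} = 1.645 + 1.282 = 2.926.
δ = d·√n ⇒ n = (δ/d)² = (2.926 / 0.8028)² = 13.29.
Rounding up, n = 14.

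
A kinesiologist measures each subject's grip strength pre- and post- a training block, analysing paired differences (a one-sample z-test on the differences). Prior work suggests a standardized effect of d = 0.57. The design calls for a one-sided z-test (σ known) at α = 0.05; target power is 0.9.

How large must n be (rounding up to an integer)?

n = 27

For power 0.9 need Φ(δ − z_{0.05}) = 0.9, so δ = z_{0.05} + z_{0.10} = 1.645 + 1.282 = 2.926.
δ = d·√n ⇒ n = (δ/d)² = (2.926 / 0.57)² = 26.36.
Rounding up, n = 27.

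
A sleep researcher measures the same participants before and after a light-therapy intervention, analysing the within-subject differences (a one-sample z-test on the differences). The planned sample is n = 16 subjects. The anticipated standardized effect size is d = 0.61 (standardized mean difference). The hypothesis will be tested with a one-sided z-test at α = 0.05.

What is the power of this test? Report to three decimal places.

Power ≈ 0.787

Noncentrality parameter: δ = d·√n = 0.61 × √16 = 2.4400
Critical value for a one-sided test at α = 0.05: z_α = 1.645.
Power = P(Z > 1.645 − δ) = Φ(0.795) = 0.7867.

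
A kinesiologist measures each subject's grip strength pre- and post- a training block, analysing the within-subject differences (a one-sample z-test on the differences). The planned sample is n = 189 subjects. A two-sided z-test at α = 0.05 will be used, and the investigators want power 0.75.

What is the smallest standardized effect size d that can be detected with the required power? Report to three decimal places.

Need Φ(δ − 1.960) = 0.75, so δ = 1.960 + 0.674 = 2.634.
(Lower-tail contribution to power is negligible for δ > 0.)
δ = d·√n ⇒ d = δ/√n = 2.634/√189 = 0.1916.

d ≈ 0.192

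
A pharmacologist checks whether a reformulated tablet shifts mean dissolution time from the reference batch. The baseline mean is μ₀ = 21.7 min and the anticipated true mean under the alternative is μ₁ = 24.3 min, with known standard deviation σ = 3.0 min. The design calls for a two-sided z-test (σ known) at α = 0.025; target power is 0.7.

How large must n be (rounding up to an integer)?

n = 11

Standardized effect: d = |μ₁ − μ₀| / σ = |24.3 − 21.7| / 3.0 = 0.8667
Set Φ(δ − 2.241) = 0.7; then δ − 2.241 = Φ⁻¹(0.7) = 0.524, giving δ = 2.766.
(Ignoring the negligible lower-tail rejection probability gives the usual closed-form inversion.)
δ = d·√n ⇒ n = (δ/d)² = (2.766 / 0.8667)² = 10.18.
Round up to the next whole unit.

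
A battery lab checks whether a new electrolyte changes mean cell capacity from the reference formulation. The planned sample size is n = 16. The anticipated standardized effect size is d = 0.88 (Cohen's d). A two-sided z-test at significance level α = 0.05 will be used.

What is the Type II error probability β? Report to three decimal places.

β ≈ 0.059

Noncentrality parameter: δ = d·√n = 0.88 × √16 = 3.5200
Critical value for a two-sided test at α = 0.05: z_{α/2} = 1.960.
Power = Φ(δ − 1.960) + Φ(−δ − 1.960) = Φ(1.560) + Φ(-5.480) = 0.9406 + 0.0000 = 0.9406.
Type II error: β = 1 − power = 1 − 0.9406 = 0.0594.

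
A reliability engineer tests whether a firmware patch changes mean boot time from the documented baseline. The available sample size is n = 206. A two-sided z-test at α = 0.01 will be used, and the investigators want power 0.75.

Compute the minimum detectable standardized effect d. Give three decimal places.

Need Φ(δ − 2.576) = 0.75, so δ = 2.576 + 0.674 = 3.250.
(The second rejection-region term Φ(−δ − z_{α/2}) is negligible and dropped.)
δ = d·√n ⇒ d = δ/√n = 3.250/√206 = 0.2265.

d ≈ 0.226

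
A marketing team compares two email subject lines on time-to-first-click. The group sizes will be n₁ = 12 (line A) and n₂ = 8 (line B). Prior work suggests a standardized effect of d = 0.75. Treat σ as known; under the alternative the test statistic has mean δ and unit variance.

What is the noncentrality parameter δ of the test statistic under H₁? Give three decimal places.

δ = d / √(1/n₁ + 1/n₂) = 0.75 / √(1/12 + 1/8) = 1.6432

δ ≈ 1.643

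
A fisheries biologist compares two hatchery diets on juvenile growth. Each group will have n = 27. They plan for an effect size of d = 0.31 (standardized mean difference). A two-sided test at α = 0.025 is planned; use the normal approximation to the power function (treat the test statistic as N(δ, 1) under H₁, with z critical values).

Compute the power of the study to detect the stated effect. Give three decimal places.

Power ≈ 0.136

Noncentrality parameter: δ = d·√(n/2) = 0.31 × √(27/2) = 1.1390
Two-sided α = 0.025 → critical value z_{0.0125} = 2.241.
Power = Φ(δ − 2.241) + Φ(−δ − 2.241) = Φ(-1.102) + Φ(-3.380) = 0.1351 + 0.0004 = 0.1355.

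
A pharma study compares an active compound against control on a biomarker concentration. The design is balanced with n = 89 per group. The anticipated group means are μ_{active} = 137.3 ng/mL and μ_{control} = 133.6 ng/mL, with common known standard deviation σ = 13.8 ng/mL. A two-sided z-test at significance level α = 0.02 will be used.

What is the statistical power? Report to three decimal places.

Power ≈ 0.295

Standardized effect: d = |μ_{active} − μ_{control}| / σ = |137.3 − 133.6| / 13.8 = 0.2681
Noncentrality parameter: δ = d·√(n/2) = 0.2681 × √(89/2) = 1.7886
Two-sided α = 0.02 → critical value z_{0.01} = 2.326.
Power = Φ(δ − 2.326) + Φ(−δ − 2.326) = Φ(-0.538) + Φ(-4.115) = 0.2954 + 0.0000 = 0.2954.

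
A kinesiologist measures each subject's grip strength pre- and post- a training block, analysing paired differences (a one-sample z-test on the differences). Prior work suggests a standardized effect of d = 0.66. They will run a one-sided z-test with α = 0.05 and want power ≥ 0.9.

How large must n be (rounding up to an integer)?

Set Φ(δ − 1.645) = 0.9; then δ − 1.645 = Φ⁻¹(0.9) = 1.282, giving δ = 2.926.
δ = d·√n ⇒ n = (δ/d)² = (2.926 / 0.66)² = 19.66.
Rounding up, n = 20.

n = 20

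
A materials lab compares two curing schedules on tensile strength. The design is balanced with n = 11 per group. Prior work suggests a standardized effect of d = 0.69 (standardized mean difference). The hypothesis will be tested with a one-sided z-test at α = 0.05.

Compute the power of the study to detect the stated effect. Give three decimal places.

Power ≈ 0.489

Noncentrality parameter: δ = d·√(n/2) = 0.69 × √(11/2) = 1.6182
Critical value for a one-sided test at α = 0.05: z_α = 1.645.
Power = Φ(δ − 1.645) = Φ(-0.027) = 0.4894.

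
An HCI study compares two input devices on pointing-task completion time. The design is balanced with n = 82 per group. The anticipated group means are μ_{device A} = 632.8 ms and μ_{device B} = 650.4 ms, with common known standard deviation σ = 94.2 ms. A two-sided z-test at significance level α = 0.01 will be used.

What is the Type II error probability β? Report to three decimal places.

β ≈ 0.916

Standardized effect: d = |μ_{device A} − μ_{device B}| / σ = |632.8 − 650.4| / 94.2 = 0.1868
Noncentrality parameter: δ = d·√(n/2) = 0.1868 × √(82/2) = 1.1963
Critical value for a two-sided test at α = 0.01: z_{α/2} = 2.576.
Power = Φ(δ − 2.576) + Φ(−δ − 2.576) = Φ(-1.379) + Φ(-3.772) = 0.0839 + 0.0001 = 0.0840.
Type II error: β = 1 − power = 1 − 0.0840 = 0.9160.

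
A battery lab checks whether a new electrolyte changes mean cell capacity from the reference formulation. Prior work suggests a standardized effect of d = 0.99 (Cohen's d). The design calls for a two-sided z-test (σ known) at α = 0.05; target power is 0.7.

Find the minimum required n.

Set Φ(δ − 1.960) = 0.7; then δ − 1.960 = Φ⁻¹(0.7) = 0.524, giving δ = 2.484.
(Ignoring the negligible lower-tail rejection probability gives the usual closed-form inversion.)
δ = d·√n ⇒ n = (δ/d)² = (2.484 / 0.99)² = 6.30.
Rounding up, n = 7.

n = 7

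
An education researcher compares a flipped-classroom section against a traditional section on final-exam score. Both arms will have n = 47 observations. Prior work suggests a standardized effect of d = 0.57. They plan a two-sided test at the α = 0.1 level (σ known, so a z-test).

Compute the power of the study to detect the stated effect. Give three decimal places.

Power ≈ 0.868

Noncentrality parameter: δ = d·√(n/2) = 0.57 × √(47/2) = 2.7632
Two-sided α = 0.1 → critical value z_{0.05} = 1.645.
Power = Φ(δ − 1.645) + Φ(−δ − 1.645) = Φ(1.118) + Φ(-4.408) = 0.8683 + 0.0000 = 0.8683.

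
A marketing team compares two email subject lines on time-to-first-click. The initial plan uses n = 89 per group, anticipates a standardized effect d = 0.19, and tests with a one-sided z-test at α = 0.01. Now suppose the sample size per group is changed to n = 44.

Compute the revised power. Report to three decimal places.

Power ≈ 0.076

With n = 44 per group: δ = d·√(n/2) = 0.19 × √(44/2) = 0.8912. Critical value z_{0.01} = 2.326.
Revised power = Φ(δ − 2.326) = Φ(-1.435) = 0.0756.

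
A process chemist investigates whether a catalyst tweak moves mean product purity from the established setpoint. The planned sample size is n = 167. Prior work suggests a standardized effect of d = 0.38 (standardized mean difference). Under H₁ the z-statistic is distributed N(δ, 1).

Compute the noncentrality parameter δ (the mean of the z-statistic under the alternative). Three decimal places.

The noncentrality parameter scales effect size by the design's sample-size factor: δ = d·√n = 0.38 × √167 = 4.9107

δ ≈ 4.911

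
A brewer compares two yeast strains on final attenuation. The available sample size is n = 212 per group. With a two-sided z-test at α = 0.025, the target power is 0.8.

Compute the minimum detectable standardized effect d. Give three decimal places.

Required noncentrality: δ = z_{0.0125} + z_{0.20} = 2.241 + 0.842 = 3.083.
(The second rejection-region term Φ(−δ − z_{α/2}) is negligible and dropped.)
δ = d·√(n/2) ⇒ d = δ/√(n/2) = 3.083/√(212/2) = 0.2994.

d ≈ 0.299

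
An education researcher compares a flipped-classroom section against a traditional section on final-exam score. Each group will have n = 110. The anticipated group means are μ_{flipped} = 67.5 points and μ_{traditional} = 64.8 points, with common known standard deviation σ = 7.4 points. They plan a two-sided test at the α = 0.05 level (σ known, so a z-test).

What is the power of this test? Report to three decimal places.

Power ≈ 0.772

Standardized effect: d = |μ_{flipped} − μ_{traditional}| / σ = |67.5 − 64.8| / 7.4 = 0.3649
Noncentrality parameter: δ = d·√(n/2) = 0.3649 × √(110/2) = 2.7059
Two-sided α = 0.05 → critical value z_{0.025} = 1.960.
Power = Φ(δ − 1.960) + Φ(−δ − 1.960) = Φ(0.746) + Φ(-4.666) = 0.7722 + 0.0000 = 0.7722.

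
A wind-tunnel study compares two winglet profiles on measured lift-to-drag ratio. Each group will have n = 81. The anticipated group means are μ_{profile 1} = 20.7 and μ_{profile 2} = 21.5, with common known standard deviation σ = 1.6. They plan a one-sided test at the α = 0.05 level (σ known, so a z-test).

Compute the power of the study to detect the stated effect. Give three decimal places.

Standardized effect: d = |μ_{profile 1} − μ_{profile 2}| / σ = |20.7 − 21.5| / 1.6 = 0.5000
Noncentrality parameter: δ = d·√(n/2) = 0.5000 × √(81/2) = 3.1820
One-sided α = 0.05 → critical value z_{0.05} = 1.645.
Power = Φ(δ − 1.645) = Φ(1.537) = 0.9379.

Power ≈ 0.938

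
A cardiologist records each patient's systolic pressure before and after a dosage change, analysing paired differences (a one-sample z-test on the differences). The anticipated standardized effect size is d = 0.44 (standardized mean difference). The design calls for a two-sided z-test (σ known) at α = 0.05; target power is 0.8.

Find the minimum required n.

Set Φ(δ − 1.960) = 0.8; then δ − 1.960 = Φ⁻¹(0.8) = 0.842, giving δ = 2.802.
(For δ > 0 the lower-tail rejection region contributes negligibly to power, so the one-term inversion is standard.)
δ = d·√n ⇒ n = (δ/d)² = (2.802 / 0.44)² = 40.54.
Round up to the next whole unit.

n = 41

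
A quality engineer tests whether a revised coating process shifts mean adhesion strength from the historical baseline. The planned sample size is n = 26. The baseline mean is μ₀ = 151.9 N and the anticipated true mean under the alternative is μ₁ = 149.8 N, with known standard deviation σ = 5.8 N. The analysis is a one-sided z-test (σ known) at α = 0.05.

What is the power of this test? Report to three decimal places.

Standardized effect: d = |μ₁ − μ₀| / σ = |149.8 − 151.9| / 5.8 = 0.3621
Noncentrality parameter: λ = d·√n = 0.3621 × √26 = 1.8462
One-sided α = 0.05 → critical value z_{0.05} = 1.645.
Power = P(Z > 1.645 − λ) = Φ(0.201) = 0.5798.

Power ≈ 0.580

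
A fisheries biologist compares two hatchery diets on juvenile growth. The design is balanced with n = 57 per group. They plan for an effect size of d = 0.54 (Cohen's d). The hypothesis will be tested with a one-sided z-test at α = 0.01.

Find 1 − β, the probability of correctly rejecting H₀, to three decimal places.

Power ≈ 0.711

Noncentrality parameter: δ = d·√(n/2) = 0.54 × √(57/2) = 2.8828
One-sided α = 0.01 → critical value z_{0.01} = 2.326.
Power = P(Z > 2.326 − δ) = Φ(0.556) = 0.7111.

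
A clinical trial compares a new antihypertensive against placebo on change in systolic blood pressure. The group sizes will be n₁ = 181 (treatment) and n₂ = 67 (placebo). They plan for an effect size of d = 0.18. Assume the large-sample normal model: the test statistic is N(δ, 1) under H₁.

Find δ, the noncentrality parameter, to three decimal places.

The noncentrality parameter scales effect size by the design's sample-size factor: δ = d / √(1/n₁ + 1/n₂) = 0.18 / √(1/181 + 1/67) = 1.2587

δ ≈ 1.259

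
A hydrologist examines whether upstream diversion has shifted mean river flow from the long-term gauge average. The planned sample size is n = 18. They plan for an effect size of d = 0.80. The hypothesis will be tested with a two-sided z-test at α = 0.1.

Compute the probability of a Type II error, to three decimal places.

Noncentrality parameter: δ = d·√n = 0.80 × √18 = 3.3941
Two-sided α = 0.1 → critical value z_{0.05} = 1.645.
Power = Φ(δ − 1.645) + Φ(−δ − 1.645) = Φ(1.749) + Φ(-5.039) = 0.9599 + 0.0000 = 0.9599.
Type II error: β = 1 − power = 1 − 0.9599 = 0.0401.

β ≈ 0.040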